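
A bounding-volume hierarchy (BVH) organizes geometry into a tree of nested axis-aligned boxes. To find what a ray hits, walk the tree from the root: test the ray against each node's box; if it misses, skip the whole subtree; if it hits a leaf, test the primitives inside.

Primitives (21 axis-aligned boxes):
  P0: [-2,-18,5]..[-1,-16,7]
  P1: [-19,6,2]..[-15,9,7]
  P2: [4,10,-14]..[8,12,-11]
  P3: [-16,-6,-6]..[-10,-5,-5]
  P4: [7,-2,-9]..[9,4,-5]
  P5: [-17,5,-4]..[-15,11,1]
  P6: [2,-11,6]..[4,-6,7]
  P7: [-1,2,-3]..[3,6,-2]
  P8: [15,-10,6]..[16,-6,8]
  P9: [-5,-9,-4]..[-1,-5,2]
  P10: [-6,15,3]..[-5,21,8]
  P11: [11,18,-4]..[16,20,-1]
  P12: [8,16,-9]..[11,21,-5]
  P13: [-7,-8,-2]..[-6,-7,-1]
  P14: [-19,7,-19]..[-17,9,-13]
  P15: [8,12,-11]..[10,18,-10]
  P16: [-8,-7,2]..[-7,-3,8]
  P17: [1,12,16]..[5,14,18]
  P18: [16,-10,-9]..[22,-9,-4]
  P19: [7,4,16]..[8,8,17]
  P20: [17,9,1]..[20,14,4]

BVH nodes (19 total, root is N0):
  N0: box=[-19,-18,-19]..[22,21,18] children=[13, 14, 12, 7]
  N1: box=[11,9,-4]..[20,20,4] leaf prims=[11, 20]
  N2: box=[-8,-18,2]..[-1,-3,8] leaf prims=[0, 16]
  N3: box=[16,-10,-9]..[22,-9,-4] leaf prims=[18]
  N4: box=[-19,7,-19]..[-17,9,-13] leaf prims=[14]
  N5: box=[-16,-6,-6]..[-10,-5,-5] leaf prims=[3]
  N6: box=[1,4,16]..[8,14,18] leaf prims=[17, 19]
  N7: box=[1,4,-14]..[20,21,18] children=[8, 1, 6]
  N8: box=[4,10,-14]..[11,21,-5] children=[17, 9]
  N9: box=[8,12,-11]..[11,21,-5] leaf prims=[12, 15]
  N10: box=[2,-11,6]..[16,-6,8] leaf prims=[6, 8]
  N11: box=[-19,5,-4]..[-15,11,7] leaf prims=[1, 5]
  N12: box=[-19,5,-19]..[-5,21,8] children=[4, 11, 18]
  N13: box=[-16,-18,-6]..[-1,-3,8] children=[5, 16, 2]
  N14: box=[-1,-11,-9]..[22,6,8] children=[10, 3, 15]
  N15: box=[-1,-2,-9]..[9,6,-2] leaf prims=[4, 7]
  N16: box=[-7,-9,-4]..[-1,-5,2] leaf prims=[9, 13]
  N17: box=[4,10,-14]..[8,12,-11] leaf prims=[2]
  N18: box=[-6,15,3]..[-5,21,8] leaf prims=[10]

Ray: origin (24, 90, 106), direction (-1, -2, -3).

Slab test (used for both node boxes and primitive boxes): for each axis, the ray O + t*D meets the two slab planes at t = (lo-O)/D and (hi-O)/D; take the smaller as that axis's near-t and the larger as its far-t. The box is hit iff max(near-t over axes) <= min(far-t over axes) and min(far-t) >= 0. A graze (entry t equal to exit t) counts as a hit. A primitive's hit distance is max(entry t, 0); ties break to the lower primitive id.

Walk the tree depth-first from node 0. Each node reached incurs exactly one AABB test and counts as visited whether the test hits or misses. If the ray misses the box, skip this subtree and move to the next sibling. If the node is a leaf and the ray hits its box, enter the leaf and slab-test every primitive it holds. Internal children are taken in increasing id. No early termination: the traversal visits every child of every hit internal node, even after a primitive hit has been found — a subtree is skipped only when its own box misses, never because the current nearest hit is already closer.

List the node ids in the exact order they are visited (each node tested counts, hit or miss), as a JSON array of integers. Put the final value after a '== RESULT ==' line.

Traverse from the root:
N0 x:[2,43] y:[69/2,54] z:[88/3,125/3] -> hit [69/2,125/3], descend [7, 12, 13, 14]
  N7 x:[4,23] y:[69/2,43] z:[88/3,40] -> miss, prune
  N12 x:[29,43] y:[69/2,85/2] z:[98/3,125/3] -> hit [69/2,125/3], descend [4, 11, 18]
    N4 x:[41,43] y:[81/2,83/2] z:[119/3,125/3] -> hit [41,83/2] leaf, test {P14@t=41}
    N11 x:[39,43] y:[79/2,85/2] z:[33,110/3] -> miss, prune
    N18 x:[29,30] y:[69/2,75/2] z:[98/3,103/3] -> miss, prune
  N13 x:[25,40] y:[93/2,54] z:[98/3,112/3] -> miss, prune
  N14 x:[2,25] y:[42,101/2] z:[98/3,115/3] -> miss, prune

order=[0, 7, 12, 4, 11, 18, 13, 14]  |boxes|=8  |leaves|=1  hit=P14

== RESULT ==
[0, 7, 12, 4, 11, 18, 13, 14]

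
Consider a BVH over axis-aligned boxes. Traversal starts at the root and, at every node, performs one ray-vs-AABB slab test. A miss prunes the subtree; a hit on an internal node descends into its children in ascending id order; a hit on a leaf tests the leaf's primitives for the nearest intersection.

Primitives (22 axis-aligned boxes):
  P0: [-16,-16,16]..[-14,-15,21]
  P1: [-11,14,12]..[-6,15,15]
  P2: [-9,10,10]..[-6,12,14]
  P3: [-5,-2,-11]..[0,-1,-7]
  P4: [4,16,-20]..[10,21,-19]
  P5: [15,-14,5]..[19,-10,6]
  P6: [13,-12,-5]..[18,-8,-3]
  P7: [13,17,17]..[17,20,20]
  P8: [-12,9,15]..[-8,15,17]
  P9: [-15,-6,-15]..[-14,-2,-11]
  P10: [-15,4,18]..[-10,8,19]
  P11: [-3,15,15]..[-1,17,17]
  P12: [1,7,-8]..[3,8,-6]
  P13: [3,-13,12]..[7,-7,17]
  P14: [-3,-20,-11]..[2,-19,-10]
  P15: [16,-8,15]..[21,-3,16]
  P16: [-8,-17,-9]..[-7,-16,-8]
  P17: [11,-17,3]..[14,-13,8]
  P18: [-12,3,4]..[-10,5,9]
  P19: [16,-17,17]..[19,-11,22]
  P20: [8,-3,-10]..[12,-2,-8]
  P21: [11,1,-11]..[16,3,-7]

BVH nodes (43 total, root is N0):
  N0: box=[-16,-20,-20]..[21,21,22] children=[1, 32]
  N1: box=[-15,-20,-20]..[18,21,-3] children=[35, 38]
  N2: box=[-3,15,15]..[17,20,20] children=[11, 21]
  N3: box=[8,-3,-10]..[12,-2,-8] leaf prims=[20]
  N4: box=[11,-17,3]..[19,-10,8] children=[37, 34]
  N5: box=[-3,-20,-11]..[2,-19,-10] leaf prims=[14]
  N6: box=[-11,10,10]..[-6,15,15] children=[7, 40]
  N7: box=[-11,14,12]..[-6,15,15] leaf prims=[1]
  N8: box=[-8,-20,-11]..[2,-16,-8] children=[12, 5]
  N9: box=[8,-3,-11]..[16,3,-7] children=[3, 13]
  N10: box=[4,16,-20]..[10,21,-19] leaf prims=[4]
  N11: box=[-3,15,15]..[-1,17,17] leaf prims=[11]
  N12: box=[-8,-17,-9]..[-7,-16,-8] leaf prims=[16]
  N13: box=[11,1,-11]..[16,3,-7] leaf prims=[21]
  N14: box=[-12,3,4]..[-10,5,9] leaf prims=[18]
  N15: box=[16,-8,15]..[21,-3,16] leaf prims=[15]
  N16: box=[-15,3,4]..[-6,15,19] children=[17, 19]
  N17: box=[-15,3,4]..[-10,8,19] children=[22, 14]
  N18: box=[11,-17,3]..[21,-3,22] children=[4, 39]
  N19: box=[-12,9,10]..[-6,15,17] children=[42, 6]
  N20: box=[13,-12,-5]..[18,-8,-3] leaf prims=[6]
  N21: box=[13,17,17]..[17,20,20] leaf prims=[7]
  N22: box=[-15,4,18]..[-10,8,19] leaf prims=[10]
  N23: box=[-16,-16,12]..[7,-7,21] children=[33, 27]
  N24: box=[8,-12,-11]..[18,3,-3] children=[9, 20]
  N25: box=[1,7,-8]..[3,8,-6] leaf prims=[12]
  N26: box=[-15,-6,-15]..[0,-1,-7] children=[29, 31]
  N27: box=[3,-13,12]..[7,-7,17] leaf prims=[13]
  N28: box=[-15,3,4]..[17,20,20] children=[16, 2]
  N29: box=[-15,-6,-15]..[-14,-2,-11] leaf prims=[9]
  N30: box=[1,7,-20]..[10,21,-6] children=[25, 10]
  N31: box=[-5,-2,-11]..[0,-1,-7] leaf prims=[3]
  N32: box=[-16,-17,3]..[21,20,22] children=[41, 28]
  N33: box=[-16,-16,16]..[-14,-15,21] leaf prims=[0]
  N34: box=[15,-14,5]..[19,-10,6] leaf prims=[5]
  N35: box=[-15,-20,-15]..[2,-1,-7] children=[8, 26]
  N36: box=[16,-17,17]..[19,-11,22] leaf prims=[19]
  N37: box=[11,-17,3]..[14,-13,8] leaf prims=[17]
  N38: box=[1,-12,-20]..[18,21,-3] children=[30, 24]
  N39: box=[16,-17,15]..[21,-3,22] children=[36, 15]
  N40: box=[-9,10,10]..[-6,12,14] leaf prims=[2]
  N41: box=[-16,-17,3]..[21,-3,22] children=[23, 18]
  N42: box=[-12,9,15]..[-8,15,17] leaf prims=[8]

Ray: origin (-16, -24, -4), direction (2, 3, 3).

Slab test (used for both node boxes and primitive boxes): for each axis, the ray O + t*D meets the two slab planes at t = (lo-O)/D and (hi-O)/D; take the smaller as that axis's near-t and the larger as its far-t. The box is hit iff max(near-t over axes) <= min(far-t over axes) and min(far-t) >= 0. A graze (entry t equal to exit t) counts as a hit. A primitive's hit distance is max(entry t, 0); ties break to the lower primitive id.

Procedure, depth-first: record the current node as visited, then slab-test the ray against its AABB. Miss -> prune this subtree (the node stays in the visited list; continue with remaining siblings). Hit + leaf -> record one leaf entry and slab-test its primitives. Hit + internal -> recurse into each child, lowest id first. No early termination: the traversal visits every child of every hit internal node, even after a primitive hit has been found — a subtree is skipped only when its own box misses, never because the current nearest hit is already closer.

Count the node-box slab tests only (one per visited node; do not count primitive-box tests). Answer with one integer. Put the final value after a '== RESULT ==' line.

Walk:
N0 x:[0,37/2] y:[4/3,15] z:[-16/3,26/3] -> hit [4/3,26/3], descend [1, 32]
  N1 x:[1/2,17] y:[4/3,15] z:[-16/3,1/3] -> miss, prune
  N32 x:[0,37/2] y:[7/3,44/3] z:[7/3,26/3] -> hit [7/3,26/3], descend [28, 41]
    N28 x:[1/2,33/2] y:[9,44/3] z:[8/3,8] -> miss, prune
    N41 x:[0,37/2] y:[7/3,7] z:[7/3,26/3] -> hit [7/3,7], descend [18, 23]
      N18 x:[27/2,37/2] y:[7/3,7] z:[7/3,26/3] -> miss, prune
      N23 x:[0,23/2] y:[8/3,17/3] z:[16/3,25/3] -> hit [16/3,17/3], descend [27, 33]
        N27 x:[19/2,23/2] y:[11/3,17/3] z:[16/3,7] -> miss, prune
        N33 x:[0,1] y:[8/3,3] z:[20/3,25/3] -> miss, prune

Summary -> nodes [0, 1, 32, 28, 41, 18, 23, 27, 33]; box-tests=9; leaf-entries=0; first=miss

== RESULT ==
9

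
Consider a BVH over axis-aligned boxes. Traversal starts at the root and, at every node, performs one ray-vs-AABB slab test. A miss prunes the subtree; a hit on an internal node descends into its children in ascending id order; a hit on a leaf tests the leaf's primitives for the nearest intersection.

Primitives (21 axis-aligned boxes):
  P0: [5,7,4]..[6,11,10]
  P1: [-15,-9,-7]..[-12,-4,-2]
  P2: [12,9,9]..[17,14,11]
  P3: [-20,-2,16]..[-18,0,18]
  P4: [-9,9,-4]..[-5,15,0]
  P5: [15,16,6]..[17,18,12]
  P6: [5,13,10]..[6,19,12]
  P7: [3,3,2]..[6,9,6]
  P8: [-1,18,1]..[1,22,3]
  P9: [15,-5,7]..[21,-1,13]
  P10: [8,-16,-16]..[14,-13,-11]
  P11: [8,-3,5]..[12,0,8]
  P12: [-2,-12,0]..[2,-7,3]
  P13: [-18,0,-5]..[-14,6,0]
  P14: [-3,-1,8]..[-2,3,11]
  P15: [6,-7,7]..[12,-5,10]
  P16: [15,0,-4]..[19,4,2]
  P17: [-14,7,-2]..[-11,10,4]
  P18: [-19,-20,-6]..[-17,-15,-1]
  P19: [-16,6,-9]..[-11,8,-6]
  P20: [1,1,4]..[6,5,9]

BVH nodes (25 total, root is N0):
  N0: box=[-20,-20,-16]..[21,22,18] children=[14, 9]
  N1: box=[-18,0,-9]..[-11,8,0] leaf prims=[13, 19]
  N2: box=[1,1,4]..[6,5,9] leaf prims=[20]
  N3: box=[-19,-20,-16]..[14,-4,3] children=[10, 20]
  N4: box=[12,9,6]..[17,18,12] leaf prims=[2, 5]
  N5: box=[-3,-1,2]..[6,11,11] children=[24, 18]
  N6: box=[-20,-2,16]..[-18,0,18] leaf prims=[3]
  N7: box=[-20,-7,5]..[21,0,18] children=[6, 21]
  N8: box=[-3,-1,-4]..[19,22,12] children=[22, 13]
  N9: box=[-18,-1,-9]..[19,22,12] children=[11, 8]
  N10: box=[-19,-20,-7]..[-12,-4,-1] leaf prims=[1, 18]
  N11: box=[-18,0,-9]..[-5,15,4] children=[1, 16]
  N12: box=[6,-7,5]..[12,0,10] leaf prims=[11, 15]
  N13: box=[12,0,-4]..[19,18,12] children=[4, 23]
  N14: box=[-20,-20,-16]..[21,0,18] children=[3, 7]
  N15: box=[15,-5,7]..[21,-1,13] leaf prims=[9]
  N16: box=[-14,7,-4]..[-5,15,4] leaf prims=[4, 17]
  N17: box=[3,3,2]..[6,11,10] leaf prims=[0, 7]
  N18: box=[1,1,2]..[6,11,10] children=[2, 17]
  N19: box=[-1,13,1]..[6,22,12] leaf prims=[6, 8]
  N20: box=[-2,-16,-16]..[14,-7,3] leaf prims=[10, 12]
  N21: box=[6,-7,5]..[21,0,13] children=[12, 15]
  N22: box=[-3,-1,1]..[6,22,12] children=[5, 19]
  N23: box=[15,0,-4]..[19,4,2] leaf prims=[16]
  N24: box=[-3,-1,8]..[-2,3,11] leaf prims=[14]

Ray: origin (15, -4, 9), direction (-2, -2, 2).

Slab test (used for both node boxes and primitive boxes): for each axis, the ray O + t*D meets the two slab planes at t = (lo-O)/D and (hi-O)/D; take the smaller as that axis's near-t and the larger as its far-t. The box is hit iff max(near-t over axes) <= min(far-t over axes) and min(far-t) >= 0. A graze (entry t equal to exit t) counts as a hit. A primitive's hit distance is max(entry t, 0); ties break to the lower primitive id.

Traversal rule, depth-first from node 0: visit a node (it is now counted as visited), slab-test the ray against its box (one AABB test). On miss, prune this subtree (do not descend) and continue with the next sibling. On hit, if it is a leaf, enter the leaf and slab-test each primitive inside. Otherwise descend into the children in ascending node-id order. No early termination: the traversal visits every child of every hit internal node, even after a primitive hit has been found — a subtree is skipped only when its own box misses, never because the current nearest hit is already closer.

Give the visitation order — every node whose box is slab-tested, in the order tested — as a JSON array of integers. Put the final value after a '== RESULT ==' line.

Walk:
N0 x:[-3,35/2] y:[-13,8] z:[-25/2,9/2] -> hit [-3,9/2], descend [9, 14]
  N9 x:[-2,33/2] y:[-13,-3/2] z:[-9,3/2] -> miss, prune
  N14 x:[-3,35/2] y:[-2,8] z:[-25/2,9/2] -> hit [-2,9/2], descend [3, 7]
    N3 x:[1/2,17] y:[0,8] z:[-25/2,-3] -> miss, prune
    N7 x:[-3,35/2] y:[-2,3/2] z:[-2,9/2] -> hit [-2,3/2], descend [6, 21]
      N6 x:[33/2,35/2] y:[-2,-1] z:[7/2,9/2] -> miss, prune
      N21 x:[-3,9/2] y:[-2,3/2] z:[-2,2] -> hit [-2,3/2], descend [12, 15]
        N12 x:[3/2,9/2] y:[-2,3/2] z:[-2,1/2] -> miss, prune
        N15 x:[-3,0] y:[-3/2,1/2] z:[-1,2] -> hit [-1,0] leaf, test {P9@t=0}

9 AABB tests over nodes [0, 9, 14, 3, 7, 6, 21, 12, 15]; 1 leaf entered; closest P9.

== RESULT ==
[0, 9, 14, 3, 7, 6, 21, 12, 15]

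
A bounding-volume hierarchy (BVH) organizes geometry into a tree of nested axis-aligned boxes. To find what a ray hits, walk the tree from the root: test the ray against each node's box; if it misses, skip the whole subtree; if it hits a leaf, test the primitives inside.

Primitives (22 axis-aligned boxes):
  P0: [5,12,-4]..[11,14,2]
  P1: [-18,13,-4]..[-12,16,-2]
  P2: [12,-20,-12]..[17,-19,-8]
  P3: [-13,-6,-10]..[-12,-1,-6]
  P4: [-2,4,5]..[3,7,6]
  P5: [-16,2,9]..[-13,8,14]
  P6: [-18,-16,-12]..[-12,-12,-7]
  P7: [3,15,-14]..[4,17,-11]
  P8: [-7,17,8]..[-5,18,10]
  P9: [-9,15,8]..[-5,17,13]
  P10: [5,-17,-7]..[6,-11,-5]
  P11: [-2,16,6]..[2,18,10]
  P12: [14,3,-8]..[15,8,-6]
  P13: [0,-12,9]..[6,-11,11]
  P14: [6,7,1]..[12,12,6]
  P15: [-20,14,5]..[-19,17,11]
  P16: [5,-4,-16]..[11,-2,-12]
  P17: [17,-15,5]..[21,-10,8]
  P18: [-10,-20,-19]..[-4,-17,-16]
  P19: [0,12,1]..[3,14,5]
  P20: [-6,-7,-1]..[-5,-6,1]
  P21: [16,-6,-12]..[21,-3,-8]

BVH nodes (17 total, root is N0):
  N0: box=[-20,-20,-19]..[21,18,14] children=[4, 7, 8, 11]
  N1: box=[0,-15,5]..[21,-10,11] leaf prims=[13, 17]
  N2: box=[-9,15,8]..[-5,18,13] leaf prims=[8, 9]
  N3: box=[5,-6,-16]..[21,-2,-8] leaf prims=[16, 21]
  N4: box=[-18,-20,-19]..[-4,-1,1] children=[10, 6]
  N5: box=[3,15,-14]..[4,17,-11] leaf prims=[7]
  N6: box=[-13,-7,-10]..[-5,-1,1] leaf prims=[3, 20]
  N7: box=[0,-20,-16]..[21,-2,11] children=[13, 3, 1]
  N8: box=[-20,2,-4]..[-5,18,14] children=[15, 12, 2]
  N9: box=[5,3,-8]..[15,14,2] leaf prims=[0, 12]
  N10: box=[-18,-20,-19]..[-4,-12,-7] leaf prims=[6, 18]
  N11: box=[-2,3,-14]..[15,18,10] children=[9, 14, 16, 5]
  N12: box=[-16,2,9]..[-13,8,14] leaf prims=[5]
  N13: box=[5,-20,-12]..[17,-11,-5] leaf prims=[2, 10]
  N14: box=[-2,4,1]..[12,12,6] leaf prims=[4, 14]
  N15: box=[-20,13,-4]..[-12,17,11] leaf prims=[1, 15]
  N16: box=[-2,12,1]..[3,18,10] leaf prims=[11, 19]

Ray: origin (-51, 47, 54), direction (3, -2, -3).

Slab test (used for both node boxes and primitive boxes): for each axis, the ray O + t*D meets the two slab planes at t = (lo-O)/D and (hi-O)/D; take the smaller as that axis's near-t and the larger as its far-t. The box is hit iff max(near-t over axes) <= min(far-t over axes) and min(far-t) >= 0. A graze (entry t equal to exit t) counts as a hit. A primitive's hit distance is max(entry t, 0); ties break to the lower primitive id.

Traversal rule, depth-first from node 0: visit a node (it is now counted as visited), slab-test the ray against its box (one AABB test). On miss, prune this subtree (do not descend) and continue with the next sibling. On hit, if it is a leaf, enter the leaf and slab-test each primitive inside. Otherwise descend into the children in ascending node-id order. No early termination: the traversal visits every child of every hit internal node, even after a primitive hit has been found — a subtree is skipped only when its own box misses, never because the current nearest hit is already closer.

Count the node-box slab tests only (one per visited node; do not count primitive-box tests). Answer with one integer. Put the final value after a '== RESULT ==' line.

Traverse from the root:
N0 x:[31/3,24] y:[29/2,67/2] z:[40/3,73/3] -> hit [29/2,24], descend [4, 7, 8, 11]
  N4 x:[11,47/3] y:[24,67/2] z:[53/3,73/3] -> miss, prune
  N7 x:[17,24] y:[49/2,67/2] z:[43/3,70/3] -> miss, prune
  N8 x:[31/3,46/3] y:[29/2,45/2] z:[40/3,58/3] -> hit [29/2,46/3], descend [2, 12, 15]
    N2 x:[14,46/3] y:[29/2,16] z:[41/3,46/3] -> hit [29/2,46/3] leaf, test {P8@t=44/3, P9@t=15}
    N12 x:[35/3,38/3] y:[39/2,45/2] z:[40/3,15] -> miss, prune
    N15 x:[31/3,13] y:[15,17] z:[43/3,58/3] -> miss, prune
  N11 x:[49/3,22] y:[29/2,22] z:[44/3,68/3] -> hit [49/3,22], descend [5, 9, 14, 16]
    N5 x:[18,55/3] y:[15,16] z:[65/3,68/3] -> miss, prune
    N9 x:[56/3,22] y:[33/2,22] z:[52/3,62/3] -> hit [56/3,62/3] leaf, test {P0(miss), P12(miss)}
    N14 x:[49/3,21] y:[35/2,43/2] z:[16,53/3] -> hit [35/2,53/3] leaf, test {P4(miss), P14(miss)}
    N16 x:[49/3,18] y:[29/2,35/2] z:[44/3,53/3] -> hit [49/3,35/2] leaf, test {P11(miss), P19@t=17}

Visited [0, 4, 7, 8, 2, 12, 15, 11, 5, 9, 14, 16]. Tests: 12 box, 4 leaf. Nearest: P8.

== RESULT ==
12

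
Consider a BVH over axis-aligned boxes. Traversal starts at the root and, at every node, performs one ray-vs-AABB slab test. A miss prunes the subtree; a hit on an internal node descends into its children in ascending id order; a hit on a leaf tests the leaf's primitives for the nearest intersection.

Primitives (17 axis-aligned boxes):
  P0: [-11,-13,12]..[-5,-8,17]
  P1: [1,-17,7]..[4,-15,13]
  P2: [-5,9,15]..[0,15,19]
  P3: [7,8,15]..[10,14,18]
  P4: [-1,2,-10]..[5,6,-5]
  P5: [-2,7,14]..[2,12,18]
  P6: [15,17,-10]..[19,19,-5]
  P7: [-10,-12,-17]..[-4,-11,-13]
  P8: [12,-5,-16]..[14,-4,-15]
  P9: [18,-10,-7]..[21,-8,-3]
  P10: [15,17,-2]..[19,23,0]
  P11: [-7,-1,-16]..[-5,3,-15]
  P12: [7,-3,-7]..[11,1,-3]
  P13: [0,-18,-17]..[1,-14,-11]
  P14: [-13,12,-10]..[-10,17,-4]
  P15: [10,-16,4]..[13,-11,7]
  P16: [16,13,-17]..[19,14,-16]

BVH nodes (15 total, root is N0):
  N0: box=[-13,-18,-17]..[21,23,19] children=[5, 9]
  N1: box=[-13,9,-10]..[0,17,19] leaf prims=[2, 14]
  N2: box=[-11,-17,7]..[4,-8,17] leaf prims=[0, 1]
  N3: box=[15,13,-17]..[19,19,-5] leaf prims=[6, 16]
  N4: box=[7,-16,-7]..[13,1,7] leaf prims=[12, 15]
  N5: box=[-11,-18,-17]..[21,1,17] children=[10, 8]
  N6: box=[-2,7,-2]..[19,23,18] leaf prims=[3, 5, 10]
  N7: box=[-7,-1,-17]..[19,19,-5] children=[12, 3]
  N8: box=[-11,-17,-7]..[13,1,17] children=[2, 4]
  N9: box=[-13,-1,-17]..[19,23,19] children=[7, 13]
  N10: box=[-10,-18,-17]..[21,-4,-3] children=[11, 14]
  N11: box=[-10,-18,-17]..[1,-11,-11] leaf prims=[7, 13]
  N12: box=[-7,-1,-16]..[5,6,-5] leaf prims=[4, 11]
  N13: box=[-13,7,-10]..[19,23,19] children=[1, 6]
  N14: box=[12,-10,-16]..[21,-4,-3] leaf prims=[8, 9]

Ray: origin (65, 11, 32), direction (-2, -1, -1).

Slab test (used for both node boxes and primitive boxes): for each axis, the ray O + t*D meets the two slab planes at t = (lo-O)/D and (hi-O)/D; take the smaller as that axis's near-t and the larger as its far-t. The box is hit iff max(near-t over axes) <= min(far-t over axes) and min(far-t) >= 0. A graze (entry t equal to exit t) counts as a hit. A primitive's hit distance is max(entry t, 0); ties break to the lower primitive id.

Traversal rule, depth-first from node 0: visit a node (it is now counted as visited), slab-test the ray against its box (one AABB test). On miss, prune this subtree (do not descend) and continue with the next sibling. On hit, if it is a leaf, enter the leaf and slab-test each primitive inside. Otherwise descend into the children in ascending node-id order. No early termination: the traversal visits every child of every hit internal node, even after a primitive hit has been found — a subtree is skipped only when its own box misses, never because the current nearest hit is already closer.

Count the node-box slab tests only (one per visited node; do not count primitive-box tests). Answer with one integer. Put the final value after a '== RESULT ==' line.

Trace the traversal:
N0 x:[22,39] y:[-12,29] z:[13,49] -> hit [22,29], descend [5, 9]
  N5 x:[22,38] y:[10,29] z:[15,49] -> hit [22,29], descend [8, 10]
    N8 x:[26,38] y:[10,28] z:[15,39] -> hit [26,28], descend [2, 4]
      N2 x:[61/2,38] y:[19,28] z:[15,25] -> miss, prune
      N4 x:[26,29] y:[10,27] z:[25,39] -> hit [26,27] leaf, test {P12(miss), P15@t=26}
    N10 x:[22,75/2] y:[15,29] z:[35,49] -> miss, prune
  N9 x:[23,39] y:[-12,12] z:[13,49] -> miss, prune

7 AABB tests over nodes [0, 5, 8, 2, 4, 10, 9]; 1 leaf entered; closest P15.

== RESULT ==
7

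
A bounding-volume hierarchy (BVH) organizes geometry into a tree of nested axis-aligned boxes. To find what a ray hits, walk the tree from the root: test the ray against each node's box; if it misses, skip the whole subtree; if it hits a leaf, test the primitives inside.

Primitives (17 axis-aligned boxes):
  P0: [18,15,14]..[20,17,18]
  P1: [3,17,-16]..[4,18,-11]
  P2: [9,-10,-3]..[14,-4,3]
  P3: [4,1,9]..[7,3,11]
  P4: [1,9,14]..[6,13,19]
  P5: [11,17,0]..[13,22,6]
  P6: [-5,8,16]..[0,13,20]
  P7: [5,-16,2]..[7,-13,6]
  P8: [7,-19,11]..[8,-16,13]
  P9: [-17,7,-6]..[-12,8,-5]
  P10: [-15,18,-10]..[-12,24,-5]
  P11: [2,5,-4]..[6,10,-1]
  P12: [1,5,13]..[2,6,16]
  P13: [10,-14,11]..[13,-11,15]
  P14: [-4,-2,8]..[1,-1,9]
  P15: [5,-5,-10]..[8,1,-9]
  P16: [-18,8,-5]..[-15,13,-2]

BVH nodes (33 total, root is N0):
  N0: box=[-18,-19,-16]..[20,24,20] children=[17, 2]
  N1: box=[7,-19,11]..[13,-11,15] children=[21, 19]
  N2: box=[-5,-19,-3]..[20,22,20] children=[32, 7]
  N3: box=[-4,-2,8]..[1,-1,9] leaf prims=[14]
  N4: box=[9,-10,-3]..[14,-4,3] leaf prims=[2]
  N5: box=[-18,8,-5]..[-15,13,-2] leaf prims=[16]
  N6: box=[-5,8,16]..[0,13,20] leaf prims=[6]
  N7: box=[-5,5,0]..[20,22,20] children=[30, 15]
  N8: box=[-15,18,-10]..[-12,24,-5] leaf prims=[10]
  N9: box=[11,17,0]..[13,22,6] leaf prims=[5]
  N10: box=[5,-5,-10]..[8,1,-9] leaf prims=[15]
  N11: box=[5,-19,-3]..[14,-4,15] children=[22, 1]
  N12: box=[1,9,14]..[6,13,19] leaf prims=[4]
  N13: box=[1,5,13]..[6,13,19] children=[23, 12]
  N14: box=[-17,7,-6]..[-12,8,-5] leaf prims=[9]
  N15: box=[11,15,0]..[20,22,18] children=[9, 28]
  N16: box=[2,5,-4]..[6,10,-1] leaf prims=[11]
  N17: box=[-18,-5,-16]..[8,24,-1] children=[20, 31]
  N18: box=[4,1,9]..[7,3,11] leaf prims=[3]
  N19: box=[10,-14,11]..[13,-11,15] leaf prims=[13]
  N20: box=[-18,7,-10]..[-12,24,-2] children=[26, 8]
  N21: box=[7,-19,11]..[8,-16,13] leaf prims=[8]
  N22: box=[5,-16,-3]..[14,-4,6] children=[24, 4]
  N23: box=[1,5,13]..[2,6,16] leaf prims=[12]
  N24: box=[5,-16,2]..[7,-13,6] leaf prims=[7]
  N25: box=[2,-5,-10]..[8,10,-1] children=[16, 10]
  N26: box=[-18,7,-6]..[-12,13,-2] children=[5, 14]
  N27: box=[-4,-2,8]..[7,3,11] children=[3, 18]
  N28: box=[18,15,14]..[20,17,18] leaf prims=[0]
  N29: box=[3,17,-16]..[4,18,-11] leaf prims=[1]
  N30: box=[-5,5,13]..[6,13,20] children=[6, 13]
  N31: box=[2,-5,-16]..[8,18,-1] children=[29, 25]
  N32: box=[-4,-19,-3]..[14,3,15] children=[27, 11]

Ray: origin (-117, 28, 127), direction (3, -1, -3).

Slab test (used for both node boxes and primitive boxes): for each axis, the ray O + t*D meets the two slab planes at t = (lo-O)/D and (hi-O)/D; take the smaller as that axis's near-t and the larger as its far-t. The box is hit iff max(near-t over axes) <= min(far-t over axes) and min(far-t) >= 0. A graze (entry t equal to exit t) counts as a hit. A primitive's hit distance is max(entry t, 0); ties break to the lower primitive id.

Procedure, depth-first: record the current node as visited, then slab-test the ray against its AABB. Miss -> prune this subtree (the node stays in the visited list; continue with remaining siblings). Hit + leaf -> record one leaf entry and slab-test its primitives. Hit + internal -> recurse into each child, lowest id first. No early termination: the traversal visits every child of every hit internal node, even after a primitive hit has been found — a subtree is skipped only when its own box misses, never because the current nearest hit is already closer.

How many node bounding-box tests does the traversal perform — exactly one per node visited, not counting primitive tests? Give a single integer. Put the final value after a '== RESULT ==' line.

Walk:
N0 x:[33,137/3] y:[4,47] z:[107/3,143/3] -> hit [107/3,137/3], descend [2, 17]
  N2 x:[112/3,137/3] y:[6,47] z:[107/3,130/3] -> hit [112/3,130/3], descend [7, 32]
    N7 x:[112/3,137/3] y:[6,23] z:[107/3,127/3] -> miss, prune
    N32 x:[113/3,131/3] y:[25,47] z:[112/3,130/3] -> hit [113/3,130/3], descend [11, 27]
      N11 x:[122/3,131/3] y:[32,47] z:[112/3,130/3] -> hit [122/3,130/3], descend [1, 22]
        N1 x:[124/3,130/3] y:[39,47] z:[112/3,116/3] -> miss, prune
        N22 x:[122/3,131/3] y:[32,44] z:[121/3,130/3] -> hit [122/3,130/3], descend [4, 24]
          N4 x:[42,131/3] y:[32,38] z:[124/3,130/3] -> miss, prune
          N24 x:[122/3,124/3] y:[41,44] z:[121/3,125/3] -> hit [41,124/3] leaf, test {P7@t=41}
      N27 x:[113/3,124/3] y:[25,30] z:[116/3,119/3] -> miss, prune
  N17 x:[33,125/3] y:[4,33] z:[128/3,143/3] -> miss, prune

11 AABB tests over nodes [0, 2, 7, 32, 11, 1, 22, 4, 24, 27, 17]; 1 leaf entered; closest P7.

== RESULT ==
11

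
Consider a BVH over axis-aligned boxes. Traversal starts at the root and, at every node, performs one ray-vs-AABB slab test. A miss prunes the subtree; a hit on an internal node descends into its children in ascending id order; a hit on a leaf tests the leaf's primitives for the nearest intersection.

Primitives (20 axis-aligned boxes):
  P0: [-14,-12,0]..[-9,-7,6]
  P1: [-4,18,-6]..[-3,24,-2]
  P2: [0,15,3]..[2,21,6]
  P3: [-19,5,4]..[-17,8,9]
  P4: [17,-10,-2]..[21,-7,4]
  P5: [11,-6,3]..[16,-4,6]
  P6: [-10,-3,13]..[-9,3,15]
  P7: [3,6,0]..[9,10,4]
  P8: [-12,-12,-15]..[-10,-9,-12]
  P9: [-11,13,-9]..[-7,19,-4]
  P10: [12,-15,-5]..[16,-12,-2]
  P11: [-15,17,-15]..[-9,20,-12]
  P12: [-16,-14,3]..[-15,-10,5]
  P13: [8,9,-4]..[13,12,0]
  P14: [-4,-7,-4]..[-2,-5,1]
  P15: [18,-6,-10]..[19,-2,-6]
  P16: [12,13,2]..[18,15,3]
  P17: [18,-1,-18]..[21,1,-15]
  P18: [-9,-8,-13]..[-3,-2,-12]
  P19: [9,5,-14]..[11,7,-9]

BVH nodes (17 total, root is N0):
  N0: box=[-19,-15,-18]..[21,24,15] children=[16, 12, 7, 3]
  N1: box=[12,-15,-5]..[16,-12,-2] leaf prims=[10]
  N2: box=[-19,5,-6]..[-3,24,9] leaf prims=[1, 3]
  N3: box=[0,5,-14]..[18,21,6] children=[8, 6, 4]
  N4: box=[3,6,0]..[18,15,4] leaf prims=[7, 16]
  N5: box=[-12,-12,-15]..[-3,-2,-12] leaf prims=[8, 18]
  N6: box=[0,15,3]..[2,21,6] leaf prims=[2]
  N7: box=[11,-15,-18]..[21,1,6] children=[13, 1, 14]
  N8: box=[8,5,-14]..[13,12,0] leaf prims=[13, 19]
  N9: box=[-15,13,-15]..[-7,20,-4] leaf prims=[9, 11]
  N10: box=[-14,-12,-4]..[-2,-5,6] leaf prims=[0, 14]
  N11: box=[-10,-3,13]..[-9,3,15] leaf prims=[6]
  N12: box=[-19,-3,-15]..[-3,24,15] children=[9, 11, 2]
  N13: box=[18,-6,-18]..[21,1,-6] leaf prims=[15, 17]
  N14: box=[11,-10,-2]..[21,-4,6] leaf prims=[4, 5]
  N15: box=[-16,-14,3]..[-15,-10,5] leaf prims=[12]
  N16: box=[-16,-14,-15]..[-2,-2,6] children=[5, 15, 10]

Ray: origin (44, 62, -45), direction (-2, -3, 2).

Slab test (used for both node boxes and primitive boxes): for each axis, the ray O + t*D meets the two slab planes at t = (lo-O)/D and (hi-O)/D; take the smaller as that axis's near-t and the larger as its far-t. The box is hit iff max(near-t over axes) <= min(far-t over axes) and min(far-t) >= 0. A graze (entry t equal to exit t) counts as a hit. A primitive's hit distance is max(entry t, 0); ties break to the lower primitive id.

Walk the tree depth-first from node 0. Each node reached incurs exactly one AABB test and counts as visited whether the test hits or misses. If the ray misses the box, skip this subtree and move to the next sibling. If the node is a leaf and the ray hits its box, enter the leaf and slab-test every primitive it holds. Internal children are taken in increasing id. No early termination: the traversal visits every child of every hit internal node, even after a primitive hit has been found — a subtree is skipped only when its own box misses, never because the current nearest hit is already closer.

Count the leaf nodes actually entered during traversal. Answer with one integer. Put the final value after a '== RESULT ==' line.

Walk:
N0 x:[23/2,63/2] y:[38/3,77/3] z:[27/2,30] -> hit [27/2,77/3], descend [3, 7, 12, 16]
  N3 x:[13,22] y:[41/3,19] z:[31/2,51/2] -> hit [31/2,19], descend [4, 6, 8]
    N4 x:[13,41/2] y:[47/3,56/3] z:[45/2,49/2] -> miss, prune
    N6 x:[21,22] y:[41/3,47/3] z:[24,51/2] -> miss, prune
    N8 x:[31/2,18] y:[50/3,19] z:[31/2,45/2] -> hit [50/3,18] leaf, test {P13(miss), P19(miss)}
  N7 x:[23/2,33/2] y:[61/3,77/3] z:[27/2,51/2] -> miss, prune
  N12 x:[47/2,63/2] y:[38/3,65/3] z:[15,30] -> miss, prune
  N16 x:[23,30] y:[64/3,76/3] z:[15,51/2] -> hit [23,76/3], descend [5, 10, 15]
    N5 x:[47/2,28] y:[64/3,74/3] z:[15,33/2] -> miss, prune
    N10 x:[23,29] y:[67/3,74/3] z:[41/2,51/2] -> hit [23,74/3] leaf, test {P0(miss), P14@t=23}
    N15 x:[59/2,30] y:[24,76/3] z:[24,25] -> miss, prune

order=[0, 3, 4, 6, 8, 7, 12, 16, 5, 10, 15]  |boxes|=11  |leaves|=2  hit=P14

== RESULT ==
2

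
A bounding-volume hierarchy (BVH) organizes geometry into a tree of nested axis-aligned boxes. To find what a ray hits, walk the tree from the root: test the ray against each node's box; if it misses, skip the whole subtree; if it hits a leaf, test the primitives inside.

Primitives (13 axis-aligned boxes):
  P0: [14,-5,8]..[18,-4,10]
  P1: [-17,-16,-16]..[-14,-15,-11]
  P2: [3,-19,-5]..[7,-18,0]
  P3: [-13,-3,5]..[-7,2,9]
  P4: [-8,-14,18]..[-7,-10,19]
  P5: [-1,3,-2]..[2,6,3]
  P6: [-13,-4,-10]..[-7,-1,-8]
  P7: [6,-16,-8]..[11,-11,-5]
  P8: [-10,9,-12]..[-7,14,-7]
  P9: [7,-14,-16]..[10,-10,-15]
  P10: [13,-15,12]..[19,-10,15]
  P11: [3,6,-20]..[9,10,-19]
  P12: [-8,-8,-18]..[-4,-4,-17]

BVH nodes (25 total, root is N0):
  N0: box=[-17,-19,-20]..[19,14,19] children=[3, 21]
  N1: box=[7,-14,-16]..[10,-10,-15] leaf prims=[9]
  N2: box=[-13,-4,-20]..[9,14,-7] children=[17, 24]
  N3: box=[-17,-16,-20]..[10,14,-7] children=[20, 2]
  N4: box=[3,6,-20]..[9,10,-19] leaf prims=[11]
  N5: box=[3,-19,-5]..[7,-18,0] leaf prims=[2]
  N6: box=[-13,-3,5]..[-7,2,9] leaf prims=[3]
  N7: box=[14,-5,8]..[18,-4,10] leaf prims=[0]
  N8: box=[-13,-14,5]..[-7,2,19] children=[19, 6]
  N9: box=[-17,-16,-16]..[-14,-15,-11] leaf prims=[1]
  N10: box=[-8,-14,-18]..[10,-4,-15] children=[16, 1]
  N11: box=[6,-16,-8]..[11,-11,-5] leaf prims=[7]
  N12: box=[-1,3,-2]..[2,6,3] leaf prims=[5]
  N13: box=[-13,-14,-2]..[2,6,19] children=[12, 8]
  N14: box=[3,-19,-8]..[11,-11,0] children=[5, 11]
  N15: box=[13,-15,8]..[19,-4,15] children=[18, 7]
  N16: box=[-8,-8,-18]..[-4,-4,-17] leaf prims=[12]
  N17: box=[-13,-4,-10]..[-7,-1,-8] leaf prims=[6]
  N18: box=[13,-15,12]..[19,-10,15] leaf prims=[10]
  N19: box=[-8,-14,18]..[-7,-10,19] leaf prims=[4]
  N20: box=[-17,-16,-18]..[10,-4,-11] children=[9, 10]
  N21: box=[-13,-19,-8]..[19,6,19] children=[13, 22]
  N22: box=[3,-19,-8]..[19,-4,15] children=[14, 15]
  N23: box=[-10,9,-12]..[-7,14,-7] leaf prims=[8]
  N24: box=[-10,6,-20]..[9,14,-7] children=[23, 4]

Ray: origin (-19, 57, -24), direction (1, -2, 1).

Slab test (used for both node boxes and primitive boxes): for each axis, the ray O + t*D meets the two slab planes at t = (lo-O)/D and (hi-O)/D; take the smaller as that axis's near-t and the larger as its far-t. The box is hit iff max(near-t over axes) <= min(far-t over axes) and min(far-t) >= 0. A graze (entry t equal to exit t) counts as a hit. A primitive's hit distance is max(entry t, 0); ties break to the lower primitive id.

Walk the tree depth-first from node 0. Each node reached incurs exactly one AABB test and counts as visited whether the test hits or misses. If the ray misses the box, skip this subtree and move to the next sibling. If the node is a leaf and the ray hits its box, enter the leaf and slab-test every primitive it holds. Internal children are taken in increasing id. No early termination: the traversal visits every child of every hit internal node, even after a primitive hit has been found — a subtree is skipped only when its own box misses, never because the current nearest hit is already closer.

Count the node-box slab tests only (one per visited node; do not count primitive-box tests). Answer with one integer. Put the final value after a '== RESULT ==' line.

Traverse from the root:
N0 x:[2,38] y:[43/2,38] z:[4,43] -> hit [43/2,38], descend [3, 21]
  N3 x:[2,29] y:[43/2,73/2] z:[4,17] -> miss, prune
  N21 x:[6,38] y:[51/2,38] z:[16,43] -> hit [51/2,38], descend [13, 22]
    N13 x:[6,21] y:[51/2,71/2] z:[22,43] -> miss, prune
    N22 x:[22,38] y:[61/2,38] z:[16,39] -> hit [61/2,38], descend [14, 15]
      N14 x:[22,30] y:[34,38] z:[16,24] -> miss, prune
      N15 x:[32,38] y:[61/2,36] z:[32,39] -> hit [32,36], descend [7, 18]
        N7 x:[33,37] y:[61/2,31] z:[32,34] -> miss, prune
        N18 x:[32,38] y:[67/2,36] z:[36,39] -> hit [36,36] leaf, test {P10@t=36}

order=[0, 3, 21, 13, 22, 14, 15, 7, 18]  |boxes|=9  |leaves|=1  hit=P10

== RESULT ==
9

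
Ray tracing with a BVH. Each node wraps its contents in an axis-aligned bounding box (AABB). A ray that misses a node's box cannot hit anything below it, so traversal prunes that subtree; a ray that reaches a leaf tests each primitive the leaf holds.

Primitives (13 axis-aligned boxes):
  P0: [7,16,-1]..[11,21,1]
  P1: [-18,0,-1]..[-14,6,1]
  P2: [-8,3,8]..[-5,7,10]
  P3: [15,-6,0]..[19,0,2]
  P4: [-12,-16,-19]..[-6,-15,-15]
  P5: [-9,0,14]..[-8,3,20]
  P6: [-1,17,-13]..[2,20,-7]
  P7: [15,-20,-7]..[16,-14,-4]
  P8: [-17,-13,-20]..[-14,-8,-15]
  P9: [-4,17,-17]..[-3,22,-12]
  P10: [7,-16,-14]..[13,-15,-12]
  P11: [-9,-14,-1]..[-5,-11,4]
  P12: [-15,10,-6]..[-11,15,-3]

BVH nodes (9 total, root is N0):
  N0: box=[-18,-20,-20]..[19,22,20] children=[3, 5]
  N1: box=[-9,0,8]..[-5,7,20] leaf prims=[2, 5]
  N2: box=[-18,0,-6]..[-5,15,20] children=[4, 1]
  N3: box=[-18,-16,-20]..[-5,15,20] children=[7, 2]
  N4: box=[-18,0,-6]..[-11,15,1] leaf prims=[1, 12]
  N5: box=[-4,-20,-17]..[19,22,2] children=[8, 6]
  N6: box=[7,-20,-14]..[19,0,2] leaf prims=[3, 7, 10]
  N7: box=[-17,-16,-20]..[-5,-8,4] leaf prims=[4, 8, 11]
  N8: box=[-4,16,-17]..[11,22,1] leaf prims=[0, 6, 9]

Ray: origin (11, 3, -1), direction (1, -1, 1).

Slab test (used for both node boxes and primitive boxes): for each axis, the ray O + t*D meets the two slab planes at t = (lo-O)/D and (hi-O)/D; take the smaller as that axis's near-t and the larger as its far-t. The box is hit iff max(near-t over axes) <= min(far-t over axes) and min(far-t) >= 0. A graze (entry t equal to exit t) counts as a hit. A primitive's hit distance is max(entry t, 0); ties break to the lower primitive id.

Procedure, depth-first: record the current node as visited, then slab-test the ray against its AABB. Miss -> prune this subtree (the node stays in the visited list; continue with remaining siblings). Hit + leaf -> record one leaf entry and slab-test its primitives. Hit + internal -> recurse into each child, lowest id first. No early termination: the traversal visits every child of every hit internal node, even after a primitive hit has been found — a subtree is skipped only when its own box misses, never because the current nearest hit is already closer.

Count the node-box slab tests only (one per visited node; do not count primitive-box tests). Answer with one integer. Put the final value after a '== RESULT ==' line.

Traverse from the root:
N0 x:[-29,8] y:[-19,23] z:[-19,21] -> hit [-19,8], descend [3, 5]
  N3 x:[-29,-16] y:[-12,19] z:[-19,21] -> miss, prune
  N5 x:[-15,8] y:[-19,23] z:[-16,3] -> hit [-15,3], descend [6, 8]
    N6 x:[-4,8] y:[3,23] z:[-13,3] -> hit [3,3] leaf, test {P3(miss), P7(miss), P10(miss)}
    N8 x:[-15,0] y:[-19,-13] z:[-16,2] -> miss, prune

Summary -> nodes [0, 3, 5, 6, 8]; box-tests=5; leaf-entries=1; first=miss

== RESULT ==
5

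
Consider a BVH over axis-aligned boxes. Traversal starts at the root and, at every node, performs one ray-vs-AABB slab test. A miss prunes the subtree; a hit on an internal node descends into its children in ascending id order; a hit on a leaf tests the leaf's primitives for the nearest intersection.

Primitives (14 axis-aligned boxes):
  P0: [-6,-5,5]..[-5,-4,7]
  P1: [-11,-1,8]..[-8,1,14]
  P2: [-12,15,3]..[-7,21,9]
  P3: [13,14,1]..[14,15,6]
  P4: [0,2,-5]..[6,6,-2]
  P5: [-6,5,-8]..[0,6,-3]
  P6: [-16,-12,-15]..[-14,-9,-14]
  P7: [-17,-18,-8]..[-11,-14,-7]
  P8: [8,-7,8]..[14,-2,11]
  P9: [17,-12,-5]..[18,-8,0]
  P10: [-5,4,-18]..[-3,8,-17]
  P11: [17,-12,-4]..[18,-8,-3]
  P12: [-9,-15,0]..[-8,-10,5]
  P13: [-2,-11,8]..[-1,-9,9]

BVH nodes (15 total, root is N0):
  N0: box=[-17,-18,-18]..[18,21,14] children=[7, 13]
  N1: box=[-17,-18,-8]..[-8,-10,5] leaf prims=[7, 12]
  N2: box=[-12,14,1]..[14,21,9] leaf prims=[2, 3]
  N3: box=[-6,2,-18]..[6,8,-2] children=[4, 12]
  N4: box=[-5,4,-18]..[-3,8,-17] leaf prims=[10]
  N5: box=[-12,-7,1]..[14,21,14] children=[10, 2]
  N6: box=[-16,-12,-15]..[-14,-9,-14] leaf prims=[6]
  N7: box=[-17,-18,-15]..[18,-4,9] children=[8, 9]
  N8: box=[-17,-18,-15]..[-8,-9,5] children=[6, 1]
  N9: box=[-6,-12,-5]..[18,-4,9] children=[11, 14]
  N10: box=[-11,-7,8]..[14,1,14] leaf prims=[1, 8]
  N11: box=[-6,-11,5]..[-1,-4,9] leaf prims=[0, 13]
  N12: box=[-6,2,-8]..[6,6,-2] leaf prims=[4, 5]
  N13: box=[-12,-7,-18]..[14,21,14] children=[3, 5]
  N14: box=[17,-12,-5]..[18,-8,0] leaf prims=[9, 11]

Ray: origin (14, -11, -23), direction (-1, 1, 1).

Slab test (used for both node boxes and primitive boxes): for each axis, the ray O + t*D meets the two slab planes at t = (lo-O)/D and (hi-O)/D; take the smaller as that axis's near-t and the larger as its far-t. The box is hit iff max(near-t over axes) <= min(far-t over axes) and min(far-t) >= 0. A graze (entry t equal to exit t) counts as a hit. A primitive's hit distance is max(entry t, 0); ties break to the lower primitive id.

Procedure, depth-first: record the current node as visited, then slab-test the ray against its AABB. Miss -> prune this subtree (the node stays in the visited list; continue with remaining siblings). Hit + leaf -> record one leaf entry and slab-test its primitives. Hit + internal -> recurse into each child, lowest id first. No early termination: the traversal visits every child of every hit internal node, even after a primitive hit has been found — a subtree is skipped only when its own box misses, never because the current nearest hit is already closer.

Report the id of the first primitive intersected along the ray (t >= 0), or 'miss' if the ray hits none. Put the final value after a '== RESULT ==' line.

Trace the traversal:
N0 x:[-4,31] y:[-7,32] z:[5,37] -> hit [5,31], descend [7, 13]
  N7 x:[-4,31] y:[-7,7] z:[8,32] -> miss, prune
  N13 x:[0,26] y:[4,32] z:[5,37] -> hit [5,26], descend [3, 5]
    N3 x:[8,20] y:[13,19] z:[5,21] -> hit [13,19], descend [4, 12]
      N4 x:[17,19] y:[15,19] z:[5,6] -> miss, prune
      N12 x:[8,20] y:[13,17] z:[15,21] -> hit [15,17] leaf, test {P4(miss), P5@t=16}
    N5 x:[0,26] y:[4,32] z:[24,37] -> hit [24,26], descend [2, 10]
      N2 x:[0,26] y:[25,32] z:[24,32] -> hit [25,26] leaf, test {P2@t=26, P3(miss)}
      N10 x:[0,25] y:[4,12] z:[31,37] -> miss, prune

Visited [0, 7, 13, 3, 4, 12, 5, 2, 10]. Tests: 9 box, 2 leaf. Nearest: P5.

== RESULT ==
5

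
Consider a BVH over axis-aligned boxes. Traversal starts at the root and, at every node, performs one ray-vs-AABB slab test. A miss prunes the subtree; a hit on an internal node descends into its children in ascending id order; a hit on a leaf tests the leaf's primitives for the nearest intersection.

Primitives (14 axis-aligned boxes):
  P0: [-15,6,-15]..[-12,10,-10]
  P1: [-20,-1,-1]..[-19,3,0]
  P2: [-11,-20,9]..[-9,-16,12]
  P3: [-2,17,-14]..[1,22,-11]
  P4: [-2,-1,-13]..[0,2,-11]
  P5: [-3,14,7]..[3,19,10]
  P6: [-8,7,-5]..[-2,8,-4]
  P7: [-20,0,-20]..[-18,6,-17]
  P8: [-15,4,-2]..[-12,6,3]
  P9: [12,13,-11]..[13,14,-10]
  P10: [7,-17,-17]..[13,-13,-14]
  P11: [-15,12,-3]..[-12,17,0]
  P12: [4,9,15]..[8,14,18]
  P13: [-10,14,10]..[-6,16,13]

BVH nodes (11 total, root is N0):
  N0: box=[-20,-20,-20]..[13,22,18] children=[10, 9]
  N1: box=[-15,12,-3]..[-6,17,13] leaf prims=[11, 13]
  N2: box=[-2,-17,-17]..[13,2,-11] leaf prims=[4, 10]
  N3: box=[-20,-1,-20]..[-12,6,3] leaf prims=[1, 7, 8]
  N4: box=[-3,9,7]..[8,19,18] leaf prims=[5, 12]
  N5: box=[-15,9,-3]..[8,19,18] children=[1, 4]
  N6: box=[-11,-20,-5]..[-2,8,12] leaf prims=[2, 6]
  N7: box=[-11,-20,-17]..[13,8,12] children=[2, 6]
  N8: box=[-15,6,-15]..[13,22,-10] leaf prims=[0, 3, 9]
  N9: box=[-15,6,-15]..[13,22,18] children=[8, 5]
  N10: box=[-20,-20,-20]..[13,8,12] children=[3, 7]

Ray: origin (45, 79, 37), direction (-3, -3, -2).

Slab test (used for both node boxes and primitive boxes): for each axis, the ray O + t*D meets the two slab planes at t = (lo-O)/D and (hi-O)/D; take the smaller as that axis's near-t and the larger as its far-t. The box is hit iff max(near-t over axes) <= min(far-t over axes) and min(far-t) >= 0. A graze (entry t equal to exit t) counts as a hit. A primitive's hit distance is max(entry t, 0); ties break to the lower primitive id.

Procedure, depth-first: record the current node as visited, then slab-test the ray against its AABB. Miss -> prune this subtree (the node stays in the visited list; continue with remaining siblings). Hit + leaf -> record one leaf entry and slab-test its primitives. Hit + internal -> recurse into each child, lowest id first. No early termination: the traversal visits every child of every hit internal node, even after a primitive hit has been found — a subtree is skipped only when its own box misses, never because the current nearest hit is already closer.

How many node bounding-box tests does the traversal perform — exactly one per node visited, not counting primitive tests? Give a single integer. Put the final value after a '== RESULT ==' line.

Walk:
N0 x:[32/3,65/3] y:[19,33] z:[19/2,57/2] -> hit [19,65/3], descend [9, 10]
  N9 x:[32/3,20] y:[19,73/3] z:[19/2,26] -> hit [19,20], descend [5, 8]
    N5 x:[37/3,20] y:[20,70/3] z:[19/2,20] -> hit [20,20], descend [1, 4]
      N1 x:[17,20] y:[62/3,67/3] z:[12,20] -> miss, prune
      N4 x:[37/3,16] y:[20,70/3] z:[19/2,15] -> miss, prune
    N8 x:[32/3,20] y:[19,73/3] z:[47/2,26] -> miss, prune
  N10 x:[32/3,65/3] y:[71/3,33] z:[25/2,57/2] -> miss, prune

7 AABB tests over nodes [0, 9, 5, 1, 4, 8, 10]; 0 leaves entered; closest miss.

== RESULT ==
7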